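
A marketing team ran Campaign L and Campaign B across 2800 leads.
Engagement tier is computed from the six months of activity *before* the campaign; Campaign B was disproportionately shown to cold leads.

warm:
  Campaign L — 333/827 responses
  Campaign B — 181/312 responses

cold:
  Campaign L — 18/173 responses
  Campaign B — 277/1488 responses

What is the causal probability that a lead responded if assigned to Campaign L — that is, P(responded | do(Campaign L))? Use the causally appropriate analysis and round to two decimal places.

0.23

Here engagement tier is a common cause — it drives both which campaign a case falls under and the outcome. The crude comparison mixes populations; the stratum-specific rates are the causally relevant ones.
Standardising Campaign L to the population engagement tier mix: 0.407·333/827 + 0.593·18/173 = 0.226.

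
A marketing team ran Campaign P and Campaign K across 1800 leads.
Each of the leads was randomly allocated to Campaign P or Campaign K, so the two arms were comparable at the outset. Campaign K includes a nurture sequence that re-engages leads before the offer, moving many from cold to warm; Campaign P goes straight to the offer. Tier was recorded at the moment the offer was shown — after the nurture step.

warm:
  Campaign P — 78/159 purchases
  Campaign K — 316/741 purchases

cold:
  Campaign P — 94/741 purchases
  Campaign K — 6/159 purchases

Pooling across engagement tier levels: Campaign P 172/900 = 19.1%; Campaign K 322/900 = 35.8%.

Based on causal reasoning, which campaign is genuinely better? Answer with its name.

Campaign P is higher inside every engagement tier stratum but Campaign K is higher in aggregate. Whether to stratify depends on how engagement tier relates to the campaign.
Engagement tier is downstream of the campaign. One should not condition on a consequence of treatment, so the overall rates are the right comparison.
Pooled: Campaign P 19.1% vs Campaign K 35.8%; Campaign K is higher overall.

Campaign K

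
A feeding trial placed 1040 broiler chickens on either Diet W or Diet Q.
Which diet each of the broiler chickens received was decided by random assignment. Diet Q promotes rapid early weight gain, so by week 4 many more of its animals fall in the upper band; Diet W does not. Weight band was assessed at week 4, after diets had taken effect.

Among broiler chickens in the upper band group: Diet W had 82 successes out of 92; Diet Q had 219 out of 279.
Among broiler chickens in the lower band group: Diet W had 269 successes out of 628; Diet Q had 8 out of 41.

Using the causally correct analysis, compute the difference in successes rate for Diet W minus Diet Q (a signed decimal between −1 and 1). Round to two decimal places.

-0.22

Week-4 weight band is recorded after the diet and is itself shifted by it — it sits on the causal path from diet to outcome. Conditioning on a mediator would strip out part of the effect we want; the pooled comparison gives the total causal effect.
The causal difference is the pooled difference: 0.487 − 0.709 = -0.222.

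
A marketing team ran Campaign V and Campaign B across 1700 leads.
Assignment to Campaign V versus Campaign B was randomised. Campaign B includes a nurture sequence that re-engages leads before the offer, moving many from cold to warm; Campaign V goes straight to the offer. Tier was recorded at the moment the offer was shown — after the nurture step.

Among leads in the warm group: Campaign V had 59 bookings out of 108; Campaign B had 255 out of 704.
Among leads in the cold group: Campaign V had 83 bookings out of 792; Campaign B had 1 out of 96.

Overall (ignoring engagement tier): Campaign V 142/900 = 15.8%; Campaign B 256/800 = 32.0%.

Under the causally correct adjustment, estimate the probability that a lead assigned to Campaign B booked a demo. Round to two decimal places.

Engagement tier here is a post-treatment variable shaped by the campaign; conditioning on it would introduce bias rather than remove it. The overall comparison is the causal one.
So P(outcome | do(Campaign B)) is just the pooled rate for Campaign B: 256/800 = 0.320.

0.32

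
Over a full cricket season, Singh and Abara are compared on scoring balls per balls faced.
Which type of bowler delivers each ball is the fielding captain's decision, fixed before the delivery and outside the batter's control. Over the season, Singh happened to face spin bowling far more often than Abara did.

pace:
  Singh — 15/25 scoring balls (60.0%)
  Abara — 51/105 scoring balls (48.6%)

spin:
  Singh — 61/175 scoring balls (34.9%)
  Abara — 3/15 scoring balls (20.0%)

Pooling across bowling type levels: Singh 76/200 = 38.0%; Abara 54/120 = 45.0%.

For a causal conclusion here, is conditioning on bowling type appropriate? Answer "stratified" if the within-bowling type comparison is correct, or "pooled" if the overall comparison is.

Nothing the player does changes bowling type; the imbalance is an allocation artefact. With bowling type also predicting the outcome, the pooled figure is confounded, and the within-stratum comparison is the causal one.
Within each level — pace: 60.0% vs 48.6%; spin: 34.9% vs 20.0% — Singh is higher every time.

stratified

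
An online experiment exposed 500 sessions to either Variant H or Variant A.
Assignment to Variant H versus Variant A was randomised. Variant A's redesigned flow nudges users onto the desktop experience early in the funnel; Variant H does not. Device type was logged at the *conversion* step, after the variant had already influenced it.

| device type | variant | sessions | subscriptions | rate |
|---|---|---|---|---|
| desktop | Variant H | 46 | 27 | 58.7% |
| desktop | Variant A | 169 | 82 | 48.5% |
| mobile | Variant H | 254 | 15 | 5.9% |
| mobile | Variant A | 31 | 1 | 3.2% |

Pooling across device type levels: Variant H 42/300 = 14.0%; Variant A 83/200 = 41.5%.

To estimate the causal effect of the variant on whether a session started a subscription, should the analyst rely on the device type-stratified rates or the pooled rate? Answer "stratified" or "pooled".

Within every device type level Variant H has the higher rate, yet pooled Variant A does — Simpson's reversal.
Stratifying would compare variants among sessions the variants themselves sorted into device type groups — a form of selection on an intermediate. The unconditioned pooled rates give the total causal effect.
Pooled: Variant H 14.0% vs Variant A 41.5%; Variant A is higher overall.

pooled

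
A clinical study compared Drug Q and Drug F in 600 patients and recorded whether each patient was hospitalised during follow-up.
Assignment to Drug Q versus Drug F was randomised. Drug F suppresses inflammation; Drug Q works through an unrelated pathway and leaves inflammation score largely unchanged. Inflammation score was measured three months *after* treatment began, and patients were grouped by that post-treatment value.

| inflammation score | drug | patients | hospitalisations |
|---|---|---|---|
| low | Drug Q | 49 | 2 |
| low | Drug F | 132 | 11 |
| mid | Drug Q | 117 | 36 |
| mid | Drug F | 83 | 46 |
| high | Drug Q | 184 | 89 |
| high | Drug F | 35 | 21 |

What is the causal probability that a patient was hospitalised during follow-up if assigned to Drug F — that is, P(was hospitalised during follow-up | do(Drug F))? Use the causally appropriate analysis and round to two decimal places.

0.31

The stratified and pooled comparisons disagree (Drug Q wins within each inflammation score; Drug F wins overall), so the answer turns on the causal role of inflammation score.
Stratifying would compare drugs among patients the drugs themselves sorted into inflammation score groups — a form of selection on an intermediate. The unconditioned pooled rates give the total causal effect.
So P(outcome | do(Drug F)) is just the pooled rate for Drug F: 78/250 = 0.312.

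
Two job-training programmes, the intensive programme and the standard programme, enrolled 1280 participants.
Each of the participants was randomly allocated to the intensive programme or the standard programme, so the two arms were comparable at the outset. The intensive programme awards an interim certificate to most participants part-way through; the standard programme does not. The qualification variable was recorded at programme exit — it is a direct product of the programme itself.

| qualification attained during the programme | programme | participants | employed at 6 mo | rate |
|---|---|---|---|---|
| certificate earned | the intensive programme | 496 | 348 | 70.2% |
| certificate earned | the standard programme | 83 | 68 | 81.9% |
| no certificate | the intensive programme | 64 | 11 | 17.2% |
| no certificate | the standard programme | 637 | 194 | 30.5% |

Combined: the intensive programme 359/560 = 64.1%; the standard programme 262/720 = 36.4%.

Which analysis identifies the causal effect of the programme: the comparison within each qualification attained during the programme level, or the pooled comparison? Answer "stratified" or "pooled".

Stratifying would compare programmes among participants the programmes themselves sorted into qualification attained during the programme groups — a form of selection on an intermediate. The unconditioned pooled rates give the total causal effect.
Pooled: the intensive programme 64.1% vs the standard programme 36.4%; the intensive programme is higher overall.

pooled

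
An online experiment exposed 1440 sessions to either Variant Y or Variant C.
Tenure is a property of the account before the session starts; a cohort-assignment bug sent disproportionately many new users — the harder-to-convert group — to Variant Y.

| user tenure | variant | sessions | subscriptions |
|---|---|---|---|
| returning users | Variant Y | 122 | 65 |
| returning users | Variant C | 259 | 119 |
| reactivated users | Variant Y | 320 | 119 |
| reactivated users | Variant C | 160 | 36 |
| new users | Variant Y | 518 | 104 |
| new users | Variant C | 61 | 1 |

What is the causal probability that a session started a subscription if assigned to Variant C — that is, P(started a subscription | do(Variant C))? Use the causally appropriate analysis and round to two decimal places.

The user tenure-specific comparison favours Variant Y throughout, but the pooled figures favour Variant C. The question is whether to condition on user tenure.
Nothing the variant does changes user tenure; the imbalance is an allocation artefact. With user tenure also predicting the outcome, the pooled figure is confounded, and the within-stratum comparison is the causal one.
Standardising Variant C to the population user tenure mix: 0.265·119/259 + 0.333·36/160 + 0.402·1/61 = 0.203.

0.20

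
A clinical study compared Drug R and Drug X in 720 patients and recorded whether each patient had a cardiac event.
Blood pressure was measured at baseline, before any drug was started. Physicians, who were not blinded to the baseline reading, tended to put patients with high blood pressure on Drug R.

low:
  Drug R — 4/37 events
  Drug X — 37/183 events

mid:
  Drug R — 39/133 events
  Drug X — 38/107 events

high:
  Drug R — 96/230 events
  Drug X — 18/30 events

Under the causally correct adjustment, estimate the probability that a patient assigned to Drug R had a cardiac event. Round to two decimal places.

The stratified and pooled comparisons disagree (Drug R wins within each blood pressure; Drug X wins overall), so the answer turns on the causal role of blood pressure.
Blood pressure satisfies the back-door criterion: it is not a descendant of the drug, and it blocks the spurious path from drug to outcome. Adjusting for it (i.e., using the within-blood pressure rates) gives the causal effect.
Standardising Drug R to the population blood pressure mix: 0.306·4/37 + 0.333·39/133 + 0.361·96/230 = 0.282.

0.28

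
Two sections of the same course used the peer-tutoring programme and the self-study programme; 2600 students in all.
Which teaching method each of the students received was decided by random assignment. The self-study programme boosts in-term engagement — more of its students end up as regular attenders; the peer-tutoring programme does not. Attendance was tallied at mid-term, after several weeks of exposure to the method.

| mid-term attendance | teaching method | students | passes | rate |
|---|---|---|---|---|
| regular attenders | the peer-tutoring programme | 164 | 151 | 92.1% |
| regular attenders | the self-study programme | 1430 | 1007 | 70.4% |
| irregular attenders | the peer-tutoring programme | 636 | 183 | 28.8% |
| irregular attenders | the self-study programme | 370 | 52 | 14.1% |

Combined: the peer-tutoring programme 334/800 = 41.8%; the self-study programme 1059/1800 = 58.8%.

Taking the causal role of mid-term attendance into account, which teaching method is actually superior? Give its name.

the self-study programme

The stratified and pooled comparisons disagree (the peer-tutoring programme wins within each mid-term attendance; the self-study programme wins overall), so the answer turns on the causal role of mid-term attendance.
Mid-term attendance lies on the pathway teaching method → mid-term attendance → outcome, so adjusting for it blocks the indirect effect. For the total causal effect of teaching method, use the unadjusted pooled rates.
Pooled: the peer-tutoring programme 41.8% vs the self-study programme 58.8%; the self-study programme is higher overall.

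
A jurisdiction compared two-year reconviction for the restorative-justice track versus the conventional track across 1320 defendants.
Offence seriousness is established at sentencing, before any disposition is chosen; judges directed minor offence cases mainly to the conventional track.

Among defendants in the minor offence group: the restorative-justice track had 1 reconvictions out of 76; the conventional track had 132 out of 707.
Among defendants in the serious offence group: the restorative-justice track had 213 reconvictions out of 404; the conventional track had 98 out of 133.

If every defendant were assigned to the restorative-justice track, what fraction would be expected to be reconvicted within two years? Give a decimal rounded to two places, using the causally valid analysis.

Offence seriousness satisfies the back-door criterion: it is not a descendant of the disposition, and it blocks the spurious path from disposition to outcome. Adjusting for it (i.e., using the within-offence seriousness rates) gives the causal effect.
Standardising the restorative-justice track to the population offence seriousness mix: 0.593·1/76 + 0.407·213/404 = 0.222.

0.22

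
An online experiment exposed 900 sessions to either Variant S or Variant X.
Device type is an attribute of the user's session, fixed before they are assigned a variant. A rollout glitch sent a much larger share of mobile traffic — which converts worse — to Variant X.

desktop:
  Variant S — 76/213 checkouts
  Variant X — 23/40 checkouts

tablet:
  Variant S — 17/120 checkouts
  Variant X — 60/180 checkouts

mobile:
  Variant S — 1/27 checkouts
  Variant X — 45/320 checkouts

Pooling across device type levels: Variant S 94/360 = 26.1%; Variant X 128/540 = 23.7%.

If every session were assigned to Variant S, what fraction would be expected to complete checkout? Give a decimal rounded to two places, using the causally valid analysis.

0.16

Within every device type level Variant X has the higher rate, yet pooled Variant S does — Simpson's reversal.
Nothing the variant does changes device type; the imbalance is an allocation artefact. With device type also predicting the outcome, the pooled figure is confounded, and the within-stratum comparison is the causal one.
Standardising Variant S to the population device type mix: 0.281·76/213 + 0.333·17/120 + 0.386·1/27 = 0.162.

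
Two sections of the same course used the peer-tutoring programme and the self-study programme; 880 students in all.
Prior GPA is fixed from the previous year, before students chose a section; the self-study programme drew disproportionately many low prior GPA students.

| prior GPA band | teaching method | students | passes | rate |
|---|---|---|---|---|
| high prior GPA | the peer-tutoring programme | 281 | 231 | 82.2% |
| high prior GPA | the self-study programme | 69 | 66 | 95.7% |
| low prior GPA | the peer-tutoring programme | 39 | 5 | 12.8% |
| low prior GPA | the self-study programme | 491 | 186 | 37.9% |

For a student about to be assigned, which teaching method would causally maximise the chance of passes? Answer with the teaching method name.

the self-study programme

the self-study programme is higher inside every prior GPA band stratum but the peer-tutoring programme is higher in aggregate. Whether to stratify depends on how prior GPA band relates to the teaching method.
The imbalance in prior GPA band arose from how students were allocated, not from anything the teaching method did; and prior GPA band independently affects the outcome. The pooled gap is confounded — condition on prior GPA band.
Within each level — high prior GPA: 82.2% vs 95.7%; low prior GPA: 12.8% vs 37.9% — the self-study programme is higher every time.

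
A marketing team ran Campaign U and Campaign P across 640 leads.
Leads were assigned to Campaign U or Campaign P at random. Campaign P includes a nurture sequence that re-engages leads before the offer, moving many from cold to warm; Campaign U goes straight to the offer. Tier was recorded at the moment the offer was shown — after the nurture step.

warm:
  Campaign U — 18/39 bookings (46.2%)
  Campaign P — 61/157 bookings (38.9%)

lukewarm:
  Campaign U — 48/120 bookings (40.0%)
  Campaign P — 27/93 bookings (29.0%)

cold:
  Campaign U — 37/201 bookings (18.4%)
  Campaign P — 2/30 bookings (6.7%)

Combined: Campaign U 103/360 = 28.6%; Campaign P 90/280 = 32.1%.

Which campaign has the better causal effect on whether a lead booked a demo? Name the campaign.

Campaign P

The stratified and pooled comparisons disagree (Campaign U wins within each engagement tier; Campaign P wins overall), so the answer turns on the causal role of engagement tier.
Engagement tier is recorded after the campaign and is itself shifted by it — it sits on the causal path from campaign to outcome. Conditioning on a mediator would strip out part of the effect we want; the pooled comparison gives the total causal effect.
Pooled: Campaign U 28.6% vs Campaign P 32.1%; Campaign P is higher overall.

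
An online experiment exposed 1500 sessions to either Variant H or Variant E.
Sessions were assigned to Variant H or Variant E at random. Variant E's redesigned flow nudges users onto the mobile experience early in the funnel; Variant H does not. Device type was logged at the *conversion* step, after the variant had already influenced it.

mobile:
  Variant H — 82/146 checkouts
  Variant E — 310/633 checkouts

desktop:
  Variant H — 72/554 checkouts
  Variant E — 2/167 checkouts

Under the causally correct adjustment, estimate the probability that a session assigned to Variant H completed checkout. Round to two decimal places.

The stratified and pooled comparisons disagree (Variant H wins within each device type; Variant E wins overall), so the answer turns on the causal role of device type.
Because the variant influences device type, device type is a post-treatment mediator, not a confounder. Stratifying on it would bias the estimate; the causal effect is the crude pooled difference.
So P(outcome | do(Variant H)) is just the pooled rate for Variant H: 154/700 = 0.220.

0.22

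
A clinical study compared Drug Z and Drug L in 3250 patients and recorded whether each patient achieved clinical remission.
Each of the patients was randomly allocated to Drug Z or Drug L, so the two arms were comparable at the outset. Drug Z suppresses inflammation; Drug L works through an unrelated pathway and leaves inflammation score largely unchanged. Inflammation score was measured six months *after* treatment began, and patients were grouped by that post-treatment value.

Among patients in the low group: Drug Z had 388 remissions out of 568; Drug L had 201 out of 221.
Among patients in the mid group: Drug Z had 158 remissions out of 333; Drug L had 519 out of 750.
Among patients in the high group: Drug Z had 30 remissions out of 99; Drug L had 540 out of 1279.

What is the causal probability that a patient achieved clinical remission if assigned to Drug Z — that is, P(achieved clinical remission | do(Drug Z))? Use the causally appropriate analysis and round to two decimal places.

The stratified and pooled comparisons disagree (Drug L wins within each inflammation score; Drug Z wins overall), so the answer turns on the causal role of inflammation score.
Because the drug influences inflammation score, inflammation score is a post-treatment mediator, not a confounder. Stratifying on it would bias the estimate; the causal effect is the crude pooled difference.
So P(outcome | do(Drug Z)) is just the pooled rate for Drug Z: 576/1000 = 0.576.

0.58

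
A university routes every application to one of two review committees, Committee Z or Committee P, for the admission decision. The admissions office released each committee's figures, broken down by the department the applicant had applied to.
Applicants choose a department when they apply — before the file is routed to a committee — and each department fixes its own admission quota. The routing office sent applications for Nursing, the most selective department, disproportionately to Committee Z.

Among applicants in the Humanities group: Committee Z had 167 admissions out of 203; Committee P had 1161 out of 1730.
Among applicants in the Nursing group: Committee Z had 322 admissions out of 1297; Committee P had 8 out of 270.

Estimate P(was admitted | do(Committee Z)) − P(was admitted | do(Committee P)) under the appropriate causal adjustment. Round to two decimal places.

+0.18

Here department is a common cause — it drives both which review committee a case falls under and the outcome. The crude comparison mixes populations; the stratum-specific rates are the causally relevant ones.
Adjusting over the population distribution of department: 0.552·(0.823−0.671) + 0.448·(0.248−0.030) = +0.182.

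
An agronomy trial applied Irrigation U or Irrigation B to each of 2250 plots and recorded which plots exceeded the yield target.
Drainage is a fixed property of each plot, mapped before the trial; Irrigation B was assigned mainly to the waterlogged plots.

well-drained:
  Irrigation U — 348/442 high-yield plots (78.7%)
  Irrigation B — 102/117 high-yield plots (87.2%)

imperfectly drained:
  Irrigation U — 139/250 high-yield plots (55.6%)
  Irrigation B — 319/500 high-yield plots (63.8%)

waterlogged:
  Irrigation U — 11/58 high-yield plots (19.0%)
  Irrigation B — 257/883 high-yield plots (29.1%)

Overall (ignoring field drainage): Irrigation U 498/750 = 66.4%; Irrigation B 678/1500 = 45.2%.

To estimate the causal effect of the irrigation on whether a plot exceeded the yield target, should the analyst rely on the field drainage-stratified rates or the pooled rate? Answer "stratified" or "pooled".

Nothing the irrigation does changes field drainage; the imbalance is an allocation artefact. With field drainage also predicting the outcome, the pooled figure is confounded, and the within-stratum comparison is the causal one.
Within each level — well-drained: 78.7% vs 87.2%; imperfectly drained: 55.6% vs 63.8%; waterlogged: 19.0% vs 29.1% — Irrigation B is higher every time.

stratified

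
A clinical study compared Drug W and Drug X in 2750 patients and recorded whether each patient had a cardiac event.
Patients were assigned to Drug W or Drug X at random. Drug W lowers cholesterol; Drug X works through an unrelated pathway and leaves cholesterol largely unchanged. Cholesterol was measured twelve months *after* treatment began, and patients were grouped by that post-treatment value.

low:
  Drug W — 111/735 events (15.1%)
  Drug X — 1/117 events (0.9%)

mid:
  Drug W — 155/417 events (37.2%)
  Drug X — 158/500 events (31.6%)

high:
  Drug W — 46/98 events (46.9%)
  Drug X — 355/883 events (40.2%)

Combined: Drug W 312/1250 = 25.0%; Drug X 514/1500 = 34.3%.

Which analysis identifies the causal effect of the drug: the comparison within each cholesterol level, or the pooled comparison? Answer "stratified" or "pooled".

Because the drug influences cholesterol, cholesterol is a post-treatment mediator, not a confounder. Stratifying on it would bias the estimate; the causal effect is the crude pooled difference.
Pooled: Drug W 25.0% vs Drug X 34.3%; Drug W is lower overall.

pooled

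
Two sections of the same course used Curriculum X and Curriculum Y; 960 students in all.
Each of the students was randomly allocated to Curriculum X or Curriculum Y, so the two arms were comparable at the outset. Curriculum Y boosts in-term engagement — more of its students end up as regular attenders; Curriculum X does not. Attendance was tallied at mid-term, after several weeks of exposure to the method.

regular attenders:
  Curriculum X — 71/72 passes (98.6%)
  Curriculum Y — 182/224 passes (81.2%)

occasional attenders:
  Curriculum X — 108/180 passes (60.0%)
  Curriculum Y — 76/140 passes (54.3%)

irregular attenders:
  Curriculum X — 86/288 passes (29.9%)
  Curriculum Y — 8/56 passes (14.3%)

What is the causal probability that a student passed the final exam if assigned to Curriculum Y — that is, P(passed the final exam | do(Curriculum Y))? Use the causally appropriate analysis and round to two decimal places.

The distribution of mid-term attendance is itself part of what the teaching method does — it is an intermediate outcome. Holding it fixed would remove that part of the effect; the total effect is the pooled difference.
So P(outcome | do(Curriculum Y)) is just the pooled rate for Curriculum Y: 266/420 = 0.633.

0.63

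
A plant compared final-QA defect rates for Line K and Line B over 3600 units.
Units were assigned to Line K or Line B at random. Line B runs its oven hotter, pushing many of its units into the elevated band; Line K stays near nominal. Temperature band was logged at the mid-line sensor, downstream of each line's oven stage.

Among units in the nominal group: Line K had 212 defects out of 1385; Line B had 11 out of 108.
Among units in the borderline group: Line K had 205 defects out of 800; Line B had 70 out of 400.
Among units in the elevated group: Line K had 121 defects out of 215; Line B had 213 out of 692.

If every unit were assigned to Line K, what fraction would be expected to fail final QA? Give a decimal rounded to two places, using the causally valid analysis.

0.22

In-process temperature band here is a post-treatment variable shaped by the line; conditioning on it would introduce bias rather than remove it. The overall comparison is the causal one.
So P(outcome | do(Line K)) is just the pooled rate for Line K: 538/2400 = 0.224.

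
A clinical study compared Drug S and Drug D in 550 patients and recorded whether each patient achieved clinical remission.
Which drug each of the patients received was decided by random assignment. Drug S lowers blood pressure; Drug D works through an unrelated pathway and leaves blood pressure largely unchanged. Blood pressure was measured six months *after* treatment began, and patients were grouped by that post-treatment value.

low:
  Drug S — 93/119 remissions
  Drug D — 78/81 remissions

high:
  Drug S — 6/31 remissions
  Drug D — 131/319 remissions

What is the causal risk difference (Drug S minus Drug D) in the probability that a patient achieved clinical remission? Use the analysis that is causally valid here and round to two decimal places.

Blood pressure is downstream of the drug. One should not condition on a consequence of treatment, so the overall rates are the right comparison.
The causal difference is the pooled difference: 0.660 − 0.522 = +0.138.

+0.14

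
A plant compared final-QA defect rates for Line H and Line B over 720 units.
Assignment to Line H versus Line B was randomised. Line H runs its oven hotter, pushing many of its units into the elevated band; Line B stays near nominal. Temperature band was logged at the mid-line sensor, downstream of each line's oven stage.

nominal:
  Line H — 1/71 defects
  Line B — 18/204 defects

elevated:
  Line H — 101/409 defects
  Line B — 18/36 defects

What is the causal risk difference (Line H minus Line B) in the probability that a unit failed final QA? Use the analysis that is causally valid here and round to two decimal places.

+0.06

The stratified and pooled comparisons disagree (Line H wins within each in-process temperature band; Line B wins overall), so the answer turns on the causal role of in-process temperature band.
In-process temperature band lies on the pathway line → in-process temperature band → outcome, so adjusting for it blocks the indirect effect. For the total causal effect of line, use the unadjusted pooled rates.
The causal difference is the pooled difference: 0.212 − 0.150 = +0.062.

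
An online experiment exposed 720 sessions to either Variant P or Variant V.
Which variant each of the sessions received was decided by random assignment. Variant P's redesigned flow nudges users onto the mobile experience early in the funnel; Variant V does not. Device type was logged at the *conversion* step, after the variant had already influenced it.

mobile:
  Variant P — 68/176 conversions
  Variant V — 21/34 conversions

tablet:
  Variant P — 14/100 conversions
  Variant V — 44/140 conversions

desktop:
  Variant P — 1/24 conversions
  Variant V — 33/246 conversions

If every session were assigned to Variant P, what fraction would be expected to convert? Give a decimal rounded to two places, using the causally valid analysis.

Device type lies on the pathway variant → device type → outcome, so adjusting for it blocks the indirect effect. For the total causal effect of variant, use the unadjusted pooled rates.
So P(outcome | do(Variant P)) is just the pooled rate for Variant P: 83/300 = 0.277.

0.28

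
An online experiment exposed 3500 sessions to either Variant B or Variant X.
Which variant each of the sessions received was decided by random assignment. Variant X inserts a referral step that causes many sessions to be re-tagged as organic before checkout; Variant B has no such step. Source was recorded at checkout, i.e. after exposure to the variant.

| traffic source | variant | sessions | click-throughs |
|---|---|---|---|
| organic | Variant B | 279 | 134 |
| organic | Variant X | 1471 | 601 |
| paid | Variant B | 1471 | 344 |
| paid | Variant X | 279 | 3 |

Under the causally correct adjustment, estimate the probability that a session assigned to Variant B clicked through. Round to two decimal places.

The traffic source-specific comparison favours Variant B throughout, but the pooled figures favour Variant X. The question is whether to condition on traffic source.
The distribution of traffic source is itself part of what the variant does — it is an intermediate outcome. Holding it fixed would remove that part of the effect; the total effect is the pooled difference.
So P(outcome | do(Variant B)) is just the pooled rate for Variant B: 478/1750 = 0.273.

0.27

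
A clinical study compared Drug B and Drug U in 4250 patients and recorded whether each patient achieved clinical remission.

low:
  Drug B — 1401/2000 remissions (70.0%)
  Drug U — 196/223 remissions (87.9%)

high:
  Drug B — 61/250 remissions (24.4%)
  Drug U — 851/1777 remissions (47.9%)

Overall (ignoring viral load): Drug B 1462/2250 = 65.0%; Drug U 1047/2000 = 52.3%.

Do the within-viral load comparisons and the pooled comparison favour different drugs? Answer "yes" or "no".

yes

Within each viral load level (low 70.0% vs 87.9%; high 24.4% vs 47.9%), Drug U has the higher rate every time. Pooled: 65.0% vs 52.3% — Drug B has the higher rate overall. The two comparisons disagree.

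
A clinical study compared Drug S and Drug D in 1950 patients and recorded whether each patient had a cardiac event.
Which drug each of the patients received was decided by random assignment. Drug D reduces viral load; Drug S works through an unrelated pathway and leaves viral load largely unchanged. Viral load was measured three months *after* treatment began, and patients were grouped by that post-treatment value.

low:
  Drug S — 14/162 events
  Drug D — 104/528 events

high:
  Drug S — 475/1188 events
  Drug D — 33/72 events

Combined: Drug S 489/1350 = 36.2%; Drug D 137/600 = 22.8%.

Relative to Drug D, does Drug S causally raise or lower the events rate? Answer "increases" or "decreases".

increases

Drug S is lower inside every viral load stratum but Drug D is lower in aggregate. Whether to stratify depends on how viral load relates to the drug.
Viral load here is a post-treatment variable shaped by the drug; conditioning on it would introduce bias rather than remove it. The overall comparison is the causal one.
Pooled: Drug S 36.2% vs Drug D 22.8%; Drug D is lower overall.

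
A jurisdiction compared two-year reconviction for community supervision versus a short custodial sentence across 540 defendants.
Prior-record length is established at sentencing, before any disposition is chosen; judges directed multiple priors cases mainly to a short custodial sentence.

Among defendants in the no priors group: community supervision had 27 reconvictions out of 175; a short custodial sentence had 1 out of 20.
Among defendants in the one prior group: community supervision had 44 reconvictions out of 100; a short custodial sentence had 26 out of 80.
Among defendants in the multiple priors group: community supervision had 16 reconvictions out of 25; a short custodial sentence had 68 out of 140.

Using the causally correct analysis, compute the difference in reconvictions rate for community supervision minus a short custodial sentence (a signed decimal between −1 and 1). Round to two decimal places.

Prior-record length is set before the disposition has any effect — it is not caused by the disposition — and it independently drives the outcome. That makes it a confounder, so the causal comparison is within prior-record length levels.
Adjusting over the population distribution of prior-record length: 0.361·(0.154−0.050) + 0.333·(0.440−0.325) + 0.306·(0.640−0.486) = +0.123.

+0.12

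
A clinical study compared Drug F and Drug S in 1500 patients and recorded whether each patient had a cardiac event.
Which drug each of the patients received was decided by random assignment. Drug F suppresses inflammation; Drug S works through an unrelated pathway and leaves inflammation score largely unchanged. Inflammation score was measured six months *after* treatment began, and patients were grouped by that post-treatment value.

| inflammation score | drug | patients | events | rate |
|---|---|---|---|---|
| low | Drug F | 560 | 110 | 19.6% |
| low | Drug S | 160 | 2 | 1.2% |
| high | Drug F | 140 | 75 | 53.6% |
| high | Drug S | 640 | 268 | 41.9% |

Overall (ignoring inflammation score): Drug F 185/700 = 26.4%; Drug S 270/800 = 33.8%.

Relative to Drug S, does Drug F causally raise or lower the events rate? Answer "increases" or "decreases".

decreases

Inflammation score is downstream of the drug. One should not condition on a consequence of treatment, so the overall rates are the right comparison.
Pooled: Drug F 26.4% vs Drug S 33.8%; Drug F is lower overall.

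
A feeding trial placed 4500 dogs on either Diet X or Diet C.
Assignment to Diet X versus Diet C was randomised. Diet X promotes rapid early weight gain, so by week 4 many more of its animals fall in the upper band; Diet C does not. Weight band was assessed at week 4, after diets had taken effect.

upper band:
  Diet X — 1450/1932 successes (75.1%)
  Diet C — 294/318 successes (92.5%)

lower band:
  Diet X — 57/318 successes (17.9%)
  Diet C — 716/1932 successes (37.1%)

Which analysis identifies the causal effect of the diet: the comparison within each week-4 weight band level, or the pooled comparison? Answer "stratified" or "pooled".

pooled

Because the diet influences week-4 weight band, week-4 weight band is a post-treatment mediator, not a confounder. Stratifying on it would bias the estimate; the causal effect is the crude pooled difference.
Pooled: Diet X 67.0% vs Diet C 44.9%; Diet X is higher overall.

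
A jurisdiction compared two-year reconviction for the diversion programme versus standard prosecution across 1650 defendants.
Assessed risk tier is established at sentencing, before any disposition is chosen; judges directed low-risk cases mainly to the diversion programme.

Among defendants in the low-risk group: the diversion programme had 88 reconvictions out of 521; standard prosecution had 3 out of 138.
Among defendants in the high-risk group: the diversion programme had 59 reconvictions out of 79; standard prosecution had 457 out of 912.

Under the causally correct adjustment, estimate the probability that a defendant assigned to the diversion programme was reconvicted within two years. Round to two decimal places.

0.52

Assessed risk tier differs across dispositions for reasons unrelated to any effect of the disposition itself, and it separately predicts the outcome — a classic confounder. We must compare within assessed risk tier levels.
Standardising the diversion programme to the population assessed risk tier mix: 0.399·88/521 + 0.601·59/79 = 0.516.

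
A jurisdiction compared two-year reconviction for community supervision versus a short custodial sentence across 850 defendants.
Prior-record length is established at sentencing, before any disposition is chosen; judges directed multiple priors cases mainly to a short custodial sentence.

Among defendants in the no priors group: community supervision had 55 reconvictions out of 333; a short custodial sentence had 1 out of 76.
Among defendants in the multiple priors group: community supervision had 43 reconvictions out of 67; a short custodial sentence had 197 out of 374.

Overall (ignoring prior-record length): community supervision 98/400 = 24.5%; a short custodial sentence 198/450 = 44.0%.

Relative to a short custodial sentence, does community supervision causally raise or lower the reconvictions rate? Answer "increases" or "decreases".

Nothing the disposition does changes prior-record length; the imbalance is an allocation artefact. With prior-record length also predicting the outcome, the pooled figure is confounded, and the within-stratum comparison is the causal one.
Within each level — no priors: 16.5% vs 1.3%; multiple priors: 64.2% vs 52.7% — a short custodial sentence is lower every time.

increases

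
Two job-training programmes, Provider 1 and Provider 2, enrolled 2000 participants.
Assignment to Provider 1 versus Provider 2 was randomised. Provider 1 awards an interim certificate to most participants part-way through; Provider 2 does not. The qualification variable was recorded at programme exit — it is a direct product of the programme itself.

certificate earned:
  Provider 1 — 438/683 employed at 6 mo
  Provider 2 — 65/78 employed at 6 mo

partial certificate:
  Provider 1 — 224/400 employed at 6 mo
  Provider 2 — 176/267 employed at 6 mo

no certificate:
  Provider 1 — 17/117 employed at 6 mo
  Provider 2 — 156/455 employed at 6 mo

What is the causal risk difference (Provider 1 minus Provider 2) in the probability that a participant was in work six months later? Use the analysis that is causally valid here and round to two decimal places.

+0.07

The qualification attained during the programme-specific comparison favours Provider 2 throughout, but the pooled figures favour Provider 1. The question is whether to condition on qualification attained during the programme.
Qualification attained during the programme is downstream of the programme. One should not condition on a consequence of treatment, so the overall rates are the right comparison.
The causal difference is the pooled difference: 0.566 − 0.496 = +0.070.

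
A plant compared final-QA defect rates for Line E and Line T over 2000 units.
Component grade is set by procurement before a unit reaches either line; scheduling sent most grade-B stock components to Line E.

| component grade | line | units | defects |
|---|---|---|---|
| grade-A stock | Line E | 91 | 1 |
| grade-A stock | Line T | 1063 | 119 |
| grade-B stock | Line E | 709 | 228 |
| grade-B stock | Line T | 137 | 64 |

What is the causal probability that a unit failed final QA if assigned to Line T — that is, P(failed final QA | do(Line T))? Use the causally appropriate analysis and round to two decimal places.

0.26

Since component grade is a pre-existing factor (not a product of the line) and it affects the outcome on its own, it is a confounder. The stratified rates, not the pooled rate, identify the causal effect.
Standardising Line T to the population component grade mix: 0.577·119/1063 + 0.423·64/137 = 0.262.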